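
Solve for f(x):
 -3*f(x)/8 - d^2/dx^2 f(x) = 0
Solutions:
 f(x) = C1*sin(sqrt(6)*x/4) + C2*cos(sqrt(6)*x/4)


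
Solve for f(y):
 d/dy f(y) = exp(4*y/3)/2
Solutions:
 f(y) = C1 + 3*exp(4*y/3)/8


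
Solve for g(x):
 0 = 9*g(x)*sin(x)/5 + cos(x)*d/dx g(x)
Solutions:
 g(x) = C1*cos(x)^(9/5)


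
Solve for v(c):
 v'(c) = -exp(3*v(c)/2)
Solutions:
 v(c) = 2*log(1/(C1 + 3*c))/3 + 2*log(2)/3
 v(c) = 2*log(2^(1/3)*(-3^(2/3) - 3*3^(1/6)*I)*(1/(C1 + c))^(1/3)/6)
 v(c) = 2*log(2^(1/3)*(-3^(2/3) + 3*3^(1/6)*I)*(1/(C1 + c))^(1/3)/6)


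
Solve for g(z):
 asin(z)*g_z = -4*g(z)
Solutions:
 g(z) = C1*exp(-4*Integral(1/asin(z), z))


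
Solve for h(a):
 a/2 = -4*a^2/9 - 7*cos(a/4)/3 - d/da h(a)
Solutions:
 h(a) = C1 - 4*a^3/27 - a^2/4 - 28*sin(a/4)/3


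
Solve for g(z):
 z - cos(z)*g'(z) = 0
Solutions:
 g(z) = C1 + Integral(z/cos(z), z)


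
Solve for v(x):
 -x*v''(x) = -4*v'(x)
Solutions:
 v(x) = C1 + C2*x^5


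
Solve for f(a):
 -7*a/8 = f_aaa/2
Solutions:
 f(a) = C1 + C2*a + C3*a^2 - 7*a^4/96


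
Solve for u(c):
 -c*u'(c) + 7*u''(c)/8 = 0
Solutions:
 u(c) = C1 + C2*erfi(2*sqrt(7)*c/7)


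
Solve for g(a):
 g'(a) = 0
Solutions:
 g(a) = C1


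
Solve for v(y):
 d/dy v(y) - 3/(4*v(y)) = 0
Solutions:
 v(y) = -sqrt(C1 + 6*y)/2
 v(y) = sqrt(C1 + 6*y)/2


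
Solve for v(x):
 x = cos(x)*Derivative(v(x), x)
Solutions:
 v(x) = C1 + Integral(x/cos(x), x)


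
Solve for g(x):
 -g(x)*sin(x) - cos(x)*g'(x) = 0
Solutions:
 g(x) = C1*cos(x)


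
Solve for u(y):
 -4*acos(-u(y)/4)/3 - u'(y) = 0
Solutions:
 Integral(1/acos(-_y/4), (_y, u(y))) = C1 - 4*y/3


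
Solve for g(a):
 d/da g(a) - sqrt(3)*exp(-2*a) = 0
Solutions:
 g(a) = C1 - sqrt(3)*exp(-2*a)/2


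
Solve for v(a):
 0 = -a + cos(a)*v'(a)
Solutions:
 v(a) = C1 + Integral(a/cos(a), a)


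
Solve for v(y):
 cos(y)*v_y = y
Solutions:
 v(y) = C1 + Integral(y/cos(y), y)


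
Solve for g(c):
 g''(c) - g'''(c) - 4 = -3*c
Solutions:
 g(c) = C1 + C2*c + C3*exp(c) - c^3/2 + c^2/2


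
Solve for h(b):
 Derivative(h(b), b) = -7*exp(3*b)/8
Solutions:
 h(b) = C1 - 7*exp(3*b)/24


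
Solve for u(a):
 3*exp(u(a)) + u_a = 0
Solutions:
 u(a) = log(1/(C1 + 3*a))


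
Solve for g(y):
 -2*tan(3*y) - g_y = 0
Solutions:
 g(y) = C1 + 2*log(cos(3*y))/3


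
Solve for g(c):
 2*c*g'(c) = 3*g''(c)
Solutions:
 g(c) = C1 + C2*erfi(sqrt(3)*c/3)


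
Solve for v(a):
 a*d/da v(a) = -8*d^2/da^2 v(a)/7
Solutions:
 v(a) = C1 + C2*erf(sqrt(7)*a/4)


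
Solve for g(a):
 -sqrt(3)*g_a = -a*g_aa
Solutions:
 g(a) = C1 + C2*a^(1 + sqrt(3))


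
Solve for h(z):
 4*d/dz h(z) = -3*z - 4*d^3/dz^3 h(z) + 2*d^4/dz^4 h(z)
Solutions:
 h(z) = C1 + C2*exp(z*(-(3*sqrt(129) + 35)^(1/3) - 4/(3*sqrt(129) + 35)^(1/3) + 4)/6)*sin(sqrt(3)*z*(-(3*sqrt(129) + 35)^(1/3) + 4/(3*sqrt(129) + 35)^(1/3))/6) + C3*exp(z*(-(3*sqrt(129) + 35)^(1/3) - 4/(3*sqrt(129) + 35)^(1/3) + 4)/6)*cos(sqrt(3)*z*(-(3*sqrt(129) + 35)^(1/3) + 4/(3*sqrt(129) + 35)^(1/3))/6) + C4*exp(z*(4/(3*sqrt(129) + 35)^(1/3) + 2 + (3*sqrt(129) + 35)^(1/3))/3) - 3*z^2/8


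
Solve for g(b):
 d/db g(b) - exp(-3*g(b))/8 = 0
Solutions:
 g(b) = log(C1 + 3*b/8)/3
 g(b) = log((-1 - sqrt(3)*I)*(C1 + 3*b/8)^(1/3)/2)
 g(b) = log((-1 + sqrt(3)*I)*(C1 + 3*b/8)^(1/3)/2)


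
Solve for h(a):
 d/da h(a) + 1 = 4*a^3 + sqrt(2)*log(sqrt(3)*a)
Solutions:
 h(a) = C1 + a^4 + sqrt(2)*a*log(a) - sqrt(2)*a - a + sqrt(2)*a*log(3)/2


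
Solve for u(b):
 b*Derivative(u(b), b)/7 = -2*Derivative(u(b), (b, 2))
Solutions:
 u(b) = C1 + C2*erf(sqrt(7)*b/14)


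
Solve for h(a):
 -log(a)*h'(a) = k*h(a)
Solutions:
 h(a) = C1*exp(-k*li(a))


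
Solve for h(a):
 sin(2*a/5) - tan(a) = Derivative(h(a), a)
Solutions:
 h(a) = C1 + log(cos(a)) - 5*cos(2*a/5)/2


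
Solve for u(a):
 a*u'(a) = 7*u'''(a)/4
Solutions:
 u(a) = C1 + Integral(C2*airyai(14^(2/3)*a/7) + C3*airybi(14^(2/3)*a/7), a)


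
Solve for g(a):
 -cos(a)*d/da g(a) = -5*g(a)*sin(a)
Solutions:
 g(a) = C1/cos(a)^5


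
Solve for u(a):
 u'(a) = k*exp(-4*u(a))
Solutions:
 u(a) = log(-I*(C1 + 4*a*k)^(1/4))
 u(a) = log(I*(C1 + 4*a*k)^(1/4))
 u(a) = log(-(C1 + 4*a*k)^(1/4))
 u(a) = log(C1 + 4*a*k)/4


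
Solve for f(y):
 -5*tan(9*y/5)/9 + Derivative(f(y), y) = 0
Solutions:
 f(y) = C1 - 25*log(cos(9*y/5))/81


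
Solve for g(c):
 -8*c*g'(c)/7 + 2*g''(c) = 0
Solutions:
 g(c) = C1 + C2*erfi(sqrt(14)*c/7)


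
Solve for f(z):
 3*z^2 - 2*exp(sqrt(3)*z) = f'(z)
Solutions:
 f(z) = C1 + z^3 - 2*sqrt(3)*exp(sqrt(3)*z)/3


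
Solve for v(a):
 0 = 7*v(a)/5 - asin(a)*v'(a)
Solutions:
 v(a) = C1*exp(7*Integral(1/asin(a), a)/5)


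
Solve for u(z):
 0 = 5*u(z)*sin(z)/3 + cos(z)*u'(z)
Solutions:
 u(z) = C1*cos(z)^(5/3)


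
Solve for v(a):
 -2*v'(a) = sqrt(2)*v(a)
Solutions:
 v(a) = C1*exp(-sqrt(2)*a/2)


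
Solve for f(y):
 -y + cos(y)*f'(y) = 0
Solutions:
 f(y) = C1 + Integral(y/cos(y), y)


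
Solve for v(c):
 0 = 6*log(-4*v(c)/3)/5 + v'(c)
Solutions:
 5*Integral(1/(log(-_y) - log(3) + 2*log(2)), (_y, v(c)))/6 = C1 - c


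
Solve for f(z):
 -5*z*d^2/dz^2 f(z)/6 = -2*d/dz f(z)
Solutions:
 f(z) = C1 + C2*z^(17/5)


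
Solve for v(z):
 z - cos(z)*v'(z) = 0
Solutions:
 v(z) = C1 + Integral(z/cos(z), z)


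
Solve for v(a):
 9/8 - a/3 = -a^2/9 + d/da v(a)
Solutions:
 v(a) = C1 + a^3/27 - a^2/6 + 9*a/8


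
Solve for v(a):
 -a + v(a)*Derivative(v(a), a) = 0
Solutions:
 v(a) = -sqrt(C1 + a^2)
 v(a) = sqrt(C1 + a^2)


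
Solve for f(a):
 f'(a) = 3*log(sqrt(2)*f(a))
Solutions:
 -2*Integral(1/(2*log(_y) + log(2)), (_y, f(a)))/3 = C1 - a


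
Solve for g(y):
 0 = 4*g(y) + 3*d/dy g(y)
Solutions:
 g(y) = C1*exp(-4*y/3)


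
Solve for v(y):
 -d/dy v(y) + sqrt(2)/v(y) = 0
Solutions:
 v(y) = -sqrt(C1 + 2*sqrt(2)*y)
 v(y) = sqrt(C1 + 2*sqrt(2)*y)


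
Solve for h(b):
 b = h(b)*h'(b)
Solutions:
 h(b) = -sqrt(C1 + b^2)
 h(b) = sqrt(C1 + b^2)


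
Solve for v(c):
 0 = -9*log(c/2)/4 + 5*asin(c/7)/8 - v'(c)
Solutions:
 v(c) = C1 - 9*c*log(c)/4 + 5*c*asin(c/7)/8 + 9*c*log(2)/4 + 9*c/4 + 5*sqrt(49 - c^2)/8


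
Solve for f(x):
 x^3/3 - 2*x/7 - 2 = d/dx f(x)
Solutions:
 f(x) = C1 + x^4/12 - x^2/7 - 2*x


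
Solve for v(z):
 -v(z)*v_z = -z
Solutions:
 v(z) = -sqrt(C1 + z^2)
 v(z) = sqrt(C1 + z^2)


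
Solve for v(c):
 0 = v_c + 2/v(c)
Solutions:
 v(c) = -sqrt(C1 - 4*c)
 v(c) = sqrt(C1 - 4*c)


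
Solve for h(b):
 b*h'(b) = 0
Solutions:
 h(b) = C1


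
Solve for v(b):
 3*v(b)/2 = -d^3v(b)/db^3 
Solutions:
 v(b) = C3*exp(-2^(2/3)*3^(1/3)*b/2) + (C1*sin(2^(2/3)*3^(5/6)*b/4) + C2*cos(2^(2/3)*3^(5/6)*b/4))*exp(2^(2/3)*3^(1/3)*b/4)


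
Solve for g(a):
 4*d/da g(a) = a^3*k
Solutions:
 g(a) = C1 + a^4*k/16


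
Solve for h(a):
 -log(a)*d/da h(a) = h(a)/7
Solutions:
 h(a) = C1*exp(-li(a)/7)


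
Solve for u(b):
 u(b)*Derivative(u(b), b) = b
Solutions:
 u(b) = -sqrt(C1 + b^2)
 u(b) = sqrt(C1 + b^2)


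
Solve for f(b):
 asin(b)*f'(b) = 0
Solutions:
 f(b) = C1


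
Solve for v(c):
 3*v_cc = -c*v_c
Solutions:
 v(c) = C1 + C2*erf(sqrt(6)*c/6)


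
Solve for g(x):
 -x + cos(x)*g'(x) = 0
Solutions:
 g(x) = C1 + Integral(x/cos(x), x)


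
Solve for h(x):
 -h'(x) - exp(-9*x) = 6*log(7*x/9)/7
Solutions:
 h(x) = C1 - 6*x*log(x)/7 + 6*x*(-log(7) + 1 + 2*log(3))/7 + exp(-9*x)/9


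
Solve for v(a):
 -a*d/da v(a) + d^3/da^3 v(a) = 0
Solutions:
 v(a) = C1 + Integral(C2*airyai(a) + C3*airybi(a), a)


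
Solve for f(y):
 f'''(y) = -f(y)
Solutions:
 f(y) = C3*exp(-y) + (C1*sin(sqrt(3)*y/2) + C2*cos(sqrt(3)*y/2))*exp(y/2)


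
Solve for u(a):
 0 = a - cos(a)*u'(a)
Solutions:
 u(a) = C1 + Integral(a/cos(a), a)


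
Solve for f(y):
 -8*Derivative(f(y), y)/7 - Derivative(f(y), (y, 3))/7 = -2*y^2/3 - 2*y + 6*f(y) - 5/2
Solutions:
 f(y) = C1*exp(-3^(1/3)*y*(-(189 + sqrt(37257))^(1/3) + 8*3^(1/3)/(189 + sqrt(37257))^(1/3))/6)*sin(3^(1/6)*y*(4/(189 + sqrt(37257))^(1/3) + 3^(2/3)*(189 + sqrt(37257))^(1/3)/6)) + C2*exp(-3^(1/3)*y*(-(189 + sqrt(37257))^(1/3) + 8*3^(1/3)/(189 + sqrt(37257))^(1/3))/6)*cos(3^(1/6)*y*(4/(189 + sqrt(37257))^(1/3) + 3^(2/3)*(189 + sqrt(37257))^(1/3)/6)) + C3*exp(3^(1/3)*y*(-(189 + sqrt(37257))^(1/3) + 8*3^(1/3)/(189 + sqrt(37257))^(1/3))/3) + y^2/9 + 55*y/189 + 5735/15876


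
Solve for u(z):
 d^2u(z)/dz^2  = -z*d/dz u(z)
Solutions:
 u(z) = C1 + C2*erf(sqrt(2)*z/2)


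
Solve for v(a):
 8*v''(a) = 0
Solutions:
 v(a) = C1 + C2*a


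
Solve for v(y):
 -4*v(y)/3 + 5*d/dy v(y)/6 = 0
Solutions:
 v(y) = C1*exp(8*y/5)


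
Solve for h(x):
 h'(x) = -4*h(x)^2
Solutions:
 h(x) = 1/(C1 + 4*x)


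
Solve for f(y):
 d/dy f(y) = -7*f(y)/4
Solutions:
 f(y) = C1*exp(-7*y/4)


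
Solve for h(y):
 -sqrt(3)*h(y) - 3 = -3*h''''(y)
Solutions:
 h(y) = C1*exp(-3^(7/8)*y/3) + C2*exp(3^(7/8)*y/3) + C3*sin(3^(7/8)*y/3) + C4*cos(3^(7/8)*y/3) - sqrt(3)


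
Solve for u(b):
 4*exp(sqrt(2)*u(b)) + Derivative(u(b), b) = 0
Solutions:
 u(b) = sqrt(2)*(2*log(1/(C1 + 4*b)) - log(2))/4


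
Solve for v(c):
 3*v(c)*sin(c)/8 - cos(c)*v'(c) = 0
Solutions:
 v(c) = C1/cos(c)^(3/8)


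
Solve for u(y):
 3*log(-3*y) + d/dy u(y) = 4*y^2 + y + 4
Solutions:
 u(y) = C1 + 4*y^3/3 + y^2/2 - 3*y*log(-y) + y*(7 - 3*log(3))


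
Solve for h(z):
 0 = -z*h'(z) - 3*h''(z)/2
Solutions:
 h(z) = C1 + C2*erf(sqrt(3)*z/3)


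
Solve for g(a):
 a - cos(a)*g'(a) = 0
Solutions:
 g(a) = C1 + Integral(a/cos(a), a)


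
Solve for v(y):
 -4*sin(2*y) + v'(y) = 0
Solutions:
 v(y) = C1 - 2*cos(2*y)


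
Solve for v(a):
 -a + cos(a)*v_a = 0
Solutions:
 v(a) = C1 + Integral(a/cos(a), a)


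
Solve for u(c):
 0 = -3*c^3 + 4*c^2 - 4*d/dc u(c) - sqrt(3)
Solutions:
 u(c) = C1 - 3*c^4/16 + c^3/3 - sqrt(3)*c/4


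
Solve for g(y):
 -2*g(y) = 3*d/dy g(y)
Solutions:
 g(y) = C1*exp(-2*y/3)


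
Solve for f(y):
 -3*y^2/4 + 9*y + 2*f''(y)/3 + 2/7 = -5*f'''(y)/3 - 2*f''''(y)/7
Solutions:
 f(y) = C1 + C2*y + C3*exp(y*(-35 + sqrt(889))/12) + C4*exp(-y*(sqrt(889) + 35)/12) + 3*y^4/32 - 51*y^3/16 + 5199*y^2/224


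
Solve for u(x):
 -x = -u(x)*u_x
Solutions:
 u(x) = -sqrt(C1 + x^2)
 u(x) = sqrt(C1 + x^2)


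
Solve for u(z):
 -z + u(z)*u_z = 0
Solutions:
 u(z) = -sqrt(C1 + z^2)
 u(z) = sqrt(C1 + z^2)


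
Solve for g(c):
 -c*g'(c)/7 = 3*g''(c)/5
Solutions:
 g(c) = C1 + C2*erf(sqrt(210)*c/42)


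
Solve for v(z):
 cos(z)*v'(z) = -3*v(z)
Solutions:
 v(z) = C1*(sin(z) - 1)^(3/2)/(sin(z) + 1)^(3/2)


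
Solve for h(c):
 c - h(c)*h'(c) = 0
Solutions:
 h(c) = -sqrt(C1 + c^2)
 h(c) = sqrt(C1 + c^2)


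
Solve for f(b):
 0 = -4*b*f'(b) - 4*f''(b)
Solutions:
 f(b) = C1 + C2*erf(sqrt(2)*b/2)


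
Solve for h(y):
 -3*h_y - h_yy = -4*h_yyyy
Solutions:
 h(y) = C1 + C4*exp(y) + (C2*sin(sqrt(2)*y/2) + C3*cos(sqrt(2)*y/2))*exp(-y/2)


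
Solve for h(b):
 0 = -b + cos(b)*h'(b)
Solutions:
 h(b) = C1 + Integral(b/cos(b), b)


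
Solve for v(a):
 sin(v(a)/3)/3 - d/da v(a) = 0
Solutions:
 -a/3 + 3*log(cos(v(a)/3) - 1)/2 - 3*log(cos(v(a)/3) + 1)/2 = C1


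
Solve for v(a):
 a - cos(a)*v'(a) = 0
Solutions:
 v(a) = C1 + Integral(a/cos(a), a)


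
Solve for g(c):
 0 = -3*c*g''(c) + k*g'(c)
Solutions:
 g(c) = C1 + c^(re(k)/3 + 1)*(C2*sin(log(c)*Abs(im(k))/3) + C3*cos(log(c)*im(k)/3))


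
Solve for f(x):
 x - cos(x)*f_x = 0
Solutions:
 f(x) = C1 + Integral(x/cos(x), x)


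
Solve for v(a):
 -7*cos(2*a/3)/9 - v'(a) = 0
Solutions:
 v(a) = C1 - 7*sin(2*a/3)/6


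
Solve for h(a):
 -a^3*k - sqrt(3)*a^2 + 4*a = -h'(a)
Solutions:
 h(a) = C1 + a^4*k/4 + sqrt(3)*a^3/3 - 2*a^2


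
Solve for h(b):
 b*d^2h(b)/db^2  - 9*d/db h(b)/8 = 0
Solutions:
 h(b) = C1 + C2*b^(17/8)


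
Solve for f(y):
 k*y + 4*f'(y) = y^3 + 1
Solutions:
 f(y) = C1 - k*y^2/8 + y^4/16 + y/4


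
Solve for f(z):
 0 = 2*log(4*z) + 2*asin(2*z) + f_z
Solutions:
 f(z) = C1 - 2*z*log(z) - 2*z*asin(2*z) - 4*z*log(2) + 2*z - sqrt(1 - 4*z^2)


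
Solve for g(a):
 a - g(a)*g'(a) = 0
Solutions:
 g(a) = -sqrt(C1 + a^2)
 g(a) = sqrt(C1 + a^2)


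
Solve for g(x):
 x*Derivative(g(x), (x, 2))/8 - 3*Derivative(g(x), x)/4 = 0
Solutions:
 g(x) = C1 + C2*x^7


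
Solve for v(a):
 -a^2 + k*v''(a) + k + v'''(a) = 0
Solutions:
 v(a) = C1 + C2*a + C3*exp(-a*k) + a^4/(12*k) - a^3/(3*k^2) + a^2*(-1/2 + k^(-3))


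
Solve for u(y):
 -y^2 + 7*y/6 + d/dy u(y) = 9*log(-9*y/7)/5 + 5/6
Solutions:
 u(y) = C1 + y^3/3 - 7*y^2/12 + 9*y*log(-y)/5 + y*(-54*log(7) - 29 + 108*log(3))/30


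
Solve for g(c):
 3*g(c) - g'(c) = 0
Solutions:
 g(c) = C1*exp(3*c)


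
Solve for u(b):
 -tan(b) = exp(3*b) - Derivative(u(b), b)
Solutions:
 u(b) = C1 + exp(3*b)/3 - log(cos(b))


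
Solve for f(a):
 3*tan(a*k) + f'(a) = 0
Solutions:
 f(a) = C1 - 3*Piecewise((-log(cos(a*k))/k, Ne(k, 0)), (0, True))


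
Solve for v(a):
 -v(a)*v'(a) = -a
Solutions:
 v(a) = -sqrt(C1 + a^2)
 v(a) = sqrt(C1 + a^2)


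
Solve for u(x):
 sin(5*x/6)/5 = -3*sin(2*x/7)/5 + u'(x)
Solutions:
 u(x) = C1 - 21*cos(2*x/7)/10 - 6*cos(5*x/6)/25


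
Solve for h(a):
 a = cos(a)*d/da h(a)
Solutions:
 h(a) = C1 + Integral(a/cos(a), a)


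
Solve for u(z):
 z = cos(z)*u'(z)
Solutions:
 u(z) = C1 + Integral(z/cos(z), z)


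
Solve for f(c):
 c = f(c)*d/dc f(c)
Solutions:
 f(c) = -sqrt(C1 + c^2)
 f(c) = sqrt(C1 + c^2)


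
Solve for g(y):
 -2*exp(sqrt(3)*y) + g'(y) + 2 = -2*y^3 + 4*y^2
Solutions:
 g(y) = C1 - y^4/2 + 4*y^3/3 - 2*y + 2*sqrt(3)*exp(sqrt(3)*y)/3


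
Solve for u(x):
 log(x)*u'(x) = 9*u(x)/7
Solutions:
 u(x) = C1*exp(9*li(x)/7)


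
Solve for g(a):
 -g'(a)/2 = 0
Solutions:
 g(a) = C1


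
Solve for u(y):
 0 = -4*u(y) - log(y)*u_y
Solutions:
 u(y) = C1*exp(-4*li(y))


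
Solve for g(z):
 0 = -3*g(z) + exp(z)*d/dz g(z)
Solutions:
 g(z) = C1*exp(-3*exp(-z))


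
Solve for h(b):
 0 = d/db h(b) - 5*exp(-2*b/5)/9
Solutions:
 h(b) = C1 - 25*exp(-2*b/5)/18


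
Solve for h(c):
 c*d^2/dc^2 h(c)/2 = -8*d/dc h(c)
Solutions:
 h(c) = C1 + C2/c^15


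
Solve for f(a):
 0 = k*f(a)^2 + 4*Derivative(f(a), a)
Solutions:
 f(a) = 4/(C1 + a*k)


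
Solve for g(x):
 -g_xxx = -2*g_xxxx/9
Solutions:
 g(x) = C1 + C2*x + C3*x^2 + C4*exp(9*x/2)


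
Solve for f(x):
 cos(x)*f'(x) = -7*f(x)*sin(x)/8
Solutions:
 f(x) = C1*cos(x)^(7/8)


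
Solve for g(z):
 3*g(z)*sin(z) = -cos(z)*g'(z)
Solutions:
 g(z) = C1*cos(z)^3


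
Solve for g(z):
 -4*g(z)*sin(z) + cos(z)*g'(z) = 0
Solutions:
 g(z) = C1/cos(z)^4


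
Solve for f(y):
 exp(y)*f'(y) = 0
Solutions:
 f(y) = C1


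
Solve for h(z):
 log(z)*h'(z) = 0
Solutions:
 h(z) = C1


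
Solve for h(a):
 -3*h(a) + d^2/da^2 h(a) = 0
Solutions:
 h(a) = C1*exp(-sqrt(3)*a) + C2*exp(sqrt(3)*a)


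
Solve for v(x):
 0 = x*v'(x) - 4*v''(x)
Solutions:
 v(x) = C1 + C2*erfi(sqrt(2)*x/4)


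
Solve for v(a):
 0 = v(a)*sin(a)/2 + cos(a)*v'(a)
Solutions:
 v(a) = C1*sqrt(cos(a))


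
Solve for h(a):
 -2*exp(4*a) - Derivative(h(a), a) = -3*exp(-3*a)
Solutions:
 h(a) = C1 - exp(4*a)/2 - exp(-3*a)


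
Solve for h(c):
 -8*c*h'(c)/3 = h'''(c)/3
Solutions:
 h(c) = C1 + Integral(C2*airyai(-2*c) + C3*airybi(-2*c), c)


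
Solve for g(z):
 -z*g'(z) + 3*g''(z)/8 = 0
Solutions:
 g(z) = C1 + C2*erfi(2*sqrt(3)*z/3)


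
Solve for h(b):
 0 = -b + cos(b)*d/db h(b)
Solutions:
 h(b) = C1 + Integral(b/cos(b), b)


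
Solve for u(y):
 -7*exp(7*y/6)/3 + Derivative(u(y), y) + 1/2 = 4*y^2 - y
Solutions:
 u(y) = C1 + 4*y^3/3 - y^2/2 - y/2 + 2*exp(7*y/6)


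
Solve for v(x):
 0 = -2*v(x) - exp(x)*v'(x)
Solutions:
 v(x) = C1*exp(2*exp(-x))


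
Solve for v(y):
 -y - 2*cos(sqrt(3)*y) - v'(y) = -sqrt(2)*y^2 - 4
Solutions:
 v(y) = C1 + sqrt(2)*y^3/3 - y^2/2 + 4*y - 2*sqrt(3)*sin(sqrt(3)*y)/3


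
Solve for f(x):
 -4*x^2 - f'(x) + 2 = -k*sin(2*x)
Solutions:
 f(x) = C1 - k*cos(2*x)/2 - 4*x^3/3 + 2*x


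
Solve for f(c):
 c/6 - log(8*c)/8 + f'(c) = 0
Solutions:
 f(c) = C1 - c^2/12 + c*log(c)/8 - c/8 + 3*c*log(2)/8


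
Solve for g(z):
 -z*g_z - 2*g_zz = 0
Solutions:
 g(z) = C1 + C2*erf(z/2)


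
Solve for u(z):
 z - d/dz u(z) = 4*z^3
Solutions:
 u(z) = C1 - z^4 + z^2/2


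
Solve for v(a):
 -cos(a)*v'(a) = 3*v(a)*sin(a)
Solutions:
 v(a) = C1*cos(a)^3


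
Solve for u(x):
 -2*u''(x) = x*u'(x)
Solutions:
 u(x) = C1 + C2*erf(x/2)


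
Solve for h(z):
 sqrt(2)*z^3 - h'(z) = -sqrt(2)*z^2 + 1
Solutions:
 h(z) = C1 + sqrt(2)*z^4/4 + sqrt(2)*z^3/3 - z


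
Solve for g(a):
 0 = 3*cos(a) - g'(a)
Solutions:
 g(a) = C1 + 3*sin(a)


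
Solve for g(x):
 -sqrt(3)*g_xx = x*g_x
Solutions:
 g(x) = C1 + C2*erf(sqrt(2)*3^(3/4)*x/6)


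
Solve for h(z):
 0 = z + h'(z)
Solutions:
 h(z) = C1 - z^2/2


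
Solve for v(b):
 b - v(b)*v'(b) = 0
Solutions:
 v(b) = -sqrt(C1 + b^2)
 v(b) = sqrt(C1 + b^2)


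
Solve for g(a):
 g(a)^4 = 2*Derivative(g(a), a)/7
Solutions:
 g(a) = 2^(1/3)*(-1/(C1 + 21*a))^(1/3)
 g(a) = 2^(1/3)*(-1/(C1 + 7*a))^(1/3)*(-3^(2/3) - 3*3^(1/6)*I)/6
 g(a) = 2^(1/3)*(-1/(C1 + 7*a))^(1/3)*(-3^(2/3) + 3*3^(1/6)*I)/6


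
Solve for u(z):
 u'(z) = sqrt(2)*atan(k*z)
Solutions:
 u(z) = C1 + sqrt(2)*Piecewise((z*atan(k*z) - log(k^2*z^2 + 1)/(2*k), Ne(k, 0)), (0, True))


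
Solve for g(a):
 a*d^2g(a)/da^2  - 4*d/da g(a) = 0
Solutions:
 g(a) = C1 + C2*a^5


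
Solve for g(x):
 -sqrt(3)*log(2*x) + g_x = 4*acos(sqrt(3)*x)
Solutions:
 g(x) = C1 + sqrt(3)*x*(log(x) - 1) + 4*x*acos(sqrt(3)*x) + sqrt(3)*x*log(2) - 4*sqrt(3)*sqrt(1 - 3*x^2)/3


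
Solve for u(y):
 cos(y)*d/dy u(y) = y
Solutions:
 u(y) = C1 + Integral(y/cos(y), y)


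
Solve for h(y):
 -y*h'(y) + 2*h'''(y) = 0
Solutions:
 h(y) = C1 + Integral(C2*airyai(2^(2/3)*y/2) + C3*airybi(2^(2/3)*y/2), y)


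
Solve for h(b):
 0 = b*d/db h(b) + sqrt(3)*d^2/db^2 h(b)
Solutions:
 h(b) = C1 + C2*erf(sqrt(2)*3^(3/4)*b/6)


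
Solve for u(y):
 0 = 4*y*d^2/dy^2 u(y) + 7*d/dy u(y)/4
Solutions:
 u(y) = C1 + C2*y^(9/16)


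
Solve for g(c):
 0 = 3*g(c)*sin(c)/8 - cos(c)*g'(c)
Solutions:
 g(c) = C1/cos(c)^(3/8)


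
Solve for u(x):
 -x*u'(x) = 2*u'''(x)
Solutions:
 u(x) = C1 + Integral(C2*airyai(-2^(2/3)*x/2) + C3*airybi(-2^(2/3)*x/2), x)


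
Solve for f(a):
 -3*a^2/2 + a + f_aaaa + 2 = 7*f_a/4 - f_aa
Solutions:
 f(a) = C1 + C2*exp(3^(1/3)*a*(-(63 + sqrt(4161))^(1/3) + 4*3^(1/3)/(63 + sqrt(4161))^(1/3))/12)*sin(3^(1/6)*a*((63 + sqrt(4161))^(-1/3) + 3^(2/3)*(63 + sqrt(4161))^(1/3)/12)) + C3*exp(3^(1/3)*a*(-(63 + sqrt(4161))^(1/3) + 4*3^(1/3)/(63 + sqrt(4161))^(1/3))/12)*cos(3^(1/6)*a*((63 + sqrt(4161))^(-1/3) + 3^(2/3)*(63 + sqrt(4161))^(1/3)/12)) + C4*exp(-3^(1/3)*a*(-(63 + sqrt(4161))^(1/3) + 4*3^(1/3)/(63 + sqrt(4161))^(1/3))/6) - 2*a^3/7 - 10*a^2/49 + 312*a/343


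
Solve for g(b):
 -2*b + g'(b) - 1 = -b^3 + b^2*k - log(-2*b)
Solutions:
 g(b) = C1 - b^4/4 + b^3*k/3 + b^2 - b*log(-b) + b*(2 - log(2))


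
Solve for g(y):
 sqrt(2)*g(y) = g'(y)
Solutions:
 g(y) = C1*exp(sqrt(2)*y)


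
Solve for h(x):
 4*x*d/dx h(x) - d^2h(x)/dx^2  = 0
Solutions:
 h(x) = C1 + C2*erfi(sqrt(2)*x)


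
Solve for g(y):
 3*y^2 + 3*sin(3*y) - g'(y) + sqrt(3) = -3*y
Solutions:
 g(y) = C1 + y^3 + 3*y^2/2 + sqrt(3)*y - cos(3*y)


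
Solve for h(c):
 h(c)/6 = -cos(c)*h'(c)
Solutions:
 h(c) = C1*(sin(c) - 1)^(1/12)/(sin(c) + 1)^(1/12)


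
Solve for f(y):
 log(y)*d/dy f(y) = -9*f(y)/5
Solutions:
 f(y) = C1*exp(-9*li(y)/5)


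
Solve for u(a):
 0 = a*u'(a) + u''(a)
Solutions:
 u(a) = C1 + C2*erf(sqrt(2)*a/2)


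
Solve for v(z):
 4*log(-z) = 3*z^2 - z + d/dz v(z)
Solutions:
 v(z) = C1 - z^3 + z^2/2 + 4*z*log(-z) - 4*z


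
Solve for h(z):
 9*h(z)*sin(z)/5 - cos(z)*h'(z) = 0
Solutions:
 h(z) = C1/cos(z)^(9/5)


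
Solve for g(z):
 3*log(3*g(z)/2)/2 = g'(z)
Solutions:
 2*Integral(1/(-log(_y) - log(3) + log(2)), (_y, g(z)))/3 = C1 - z


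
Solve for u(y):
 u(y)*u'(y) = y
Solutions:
 u(y) = -sqrt(C1 + y^2)
 u(y) = sqrt(C1 + y^2)


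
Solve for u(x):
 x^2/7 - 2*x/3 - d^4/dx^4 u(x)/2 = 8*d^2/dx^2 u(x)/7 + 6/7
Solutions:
 u(x) = C1 + C2*x + C3*sin(4*sqrt(7)*x/7) + C4*cos(4*sqrt(7)*x/7) + x^4/96 - 7*x^3/72 - 55*x^2/128


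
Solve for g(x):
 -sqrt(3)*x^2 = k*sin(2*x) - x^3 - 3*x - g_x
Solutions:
 g(x) = C1 - k*cos(2*x)/2 - x^4/4 + sqrt(3)*x^3/3 - 3*x^2/2


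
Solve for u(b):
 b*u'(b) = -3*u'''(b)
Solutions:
 u(b) = C1 + Integral(C2*airyai(-3^(2/3)*b/3) + C3*airybi(-3^(2/3)*b/3), b)


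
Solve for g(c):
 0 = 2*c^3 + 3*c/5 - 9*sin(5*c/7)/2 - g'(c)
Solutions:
 g(c) = C1 + c^4/2 + 3*c^2/10 + 63*cos(5*c/7)/10


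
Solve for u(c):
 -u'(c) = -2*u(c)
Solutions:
 u(c) = C1*exp(2*c)


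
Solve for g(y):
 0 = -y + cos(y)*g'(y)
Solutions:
 g(y) = C1 + Integral(y/cos(y), y)


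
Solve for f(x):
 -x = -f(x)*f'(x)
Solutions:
 f(x) = -sqrt(C1 + x^2)
 f(x) = sqrt(C1 + x^2)


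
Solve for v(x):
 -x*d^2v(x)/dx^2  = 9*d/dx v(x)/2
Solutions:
 v(x) = C1 + C2/x^(7/2)


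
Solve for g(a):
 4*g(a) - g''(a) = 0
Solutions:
 g(a) = C1*exp(-2*a) + C2*exp(2*a)


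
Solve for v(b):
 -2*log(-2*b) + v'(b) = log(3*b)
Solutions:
 v(b) = C1 + 3*b*log(b) + b*(-3 + log(12) + 2*I*pi)


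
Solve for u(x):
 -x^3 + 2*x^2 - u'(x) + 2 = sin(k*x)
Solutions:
 u(x) = C1 - x^4/4 + 2*x^3/3 + 2*x + cos(k*x)/k


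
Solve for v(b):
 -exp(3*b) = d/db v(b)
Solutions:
 v(b) = C1 - exp(3*b)/3


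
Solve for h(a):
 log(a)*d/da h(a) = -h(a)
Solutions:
 h(a) = C1*exp(-li(a))


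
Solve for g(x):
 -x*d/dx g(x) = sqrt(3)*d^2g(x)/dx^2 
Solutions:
 g(x) = C1 + C2*erf(sqrt(2)*3^(3/4)*x/6)


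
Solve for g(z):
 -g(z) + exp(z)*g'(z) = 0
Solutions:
 g(z) = C1*exp(-exp(-z))


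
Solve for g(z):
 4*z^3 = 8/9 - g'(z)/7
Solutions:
 g(z) = C1 - 7*z^4 + 56*z/9


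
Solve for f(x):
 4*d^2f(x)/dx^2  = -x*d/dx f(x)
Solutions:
 f(x) = C1 + C2*erf(sqrt(2)*x/4)


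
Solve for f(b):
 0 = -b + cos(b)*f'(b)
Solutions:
 f(b) = C1 + Integral(b/cos(b), b)


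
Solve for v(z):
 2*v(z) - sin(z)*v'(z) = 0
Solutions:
 v(z) = C1*(cos(z) - 1)/(cos(z) + 1)


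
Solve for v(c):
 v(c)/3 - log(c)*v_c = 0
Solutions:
 v(c) = C1*exp(li(c)/3)


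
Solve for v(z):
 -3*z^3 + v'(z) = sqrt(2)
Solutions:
 v(z) = C1 + 3*z^4/4 + sqrt(2)*z


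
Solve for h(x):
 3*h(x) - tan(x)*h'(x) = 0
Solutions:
 h(x) = C1*sin(x)^3


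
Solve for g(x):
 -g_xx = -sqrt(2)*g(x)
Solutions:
 g(x) = C1*exp(-2^(1/4)*x) + C2*exp(2^(1/4)*x)


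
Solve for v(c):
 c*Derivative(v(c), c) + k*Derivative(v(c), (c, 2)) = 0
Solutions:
 v(c) = C1 + C2*sqrt(k)*erf(sqrt(2)*c*sqrt(1/k)/2)


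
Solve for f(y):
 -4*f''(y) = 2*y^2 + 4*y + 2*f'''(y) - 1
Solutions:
 f(y) = C1 + C2*y + C3*exp(-2*y) - y^4/24 - y^3/12 + y^2/4


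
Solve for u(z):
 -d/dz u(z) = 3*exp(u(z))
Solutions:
 u(z) = log(1/(C1 + 3*z))


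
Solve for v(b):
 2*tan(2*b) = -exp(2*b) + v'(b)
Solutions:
 v(b) = C1 + exp(2*b)/2 - log(cos(2*b))


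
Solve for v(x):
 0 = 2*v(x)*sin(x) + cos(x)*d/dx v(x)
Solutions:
 v(x) = C1*cos(x)^2


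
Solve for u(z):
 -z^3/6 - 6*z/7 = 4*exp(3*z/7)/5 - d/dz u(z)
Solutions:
 u(z) = C1 + z^4/24 + 3*z^2/7 + 28*exp(3*z/7)/15


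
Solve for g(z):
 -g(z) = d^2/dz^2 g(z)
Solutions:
 g(z) = C1*sin(z) + C2*cos(z)


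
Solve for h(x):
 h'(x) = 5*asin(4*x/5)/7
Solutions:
 h(x) = C1 + 5*x*asin(4*x/5)/7 + 5*sqrt(25 - 16*x^2)/28


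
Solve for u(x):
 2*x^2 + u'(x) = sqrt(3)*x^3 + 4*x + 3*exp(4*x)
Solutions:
 u(x) = C1 + sqrt(3)*x^4/4 - 2*x^3/3 + 2*x^2 + 3*exp(4*x)/4


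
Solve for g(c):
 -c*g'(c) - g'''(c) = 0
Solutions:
 g(c) = C1 + Integral(C2*airyai(-c) + C3*airybi(-c), c)


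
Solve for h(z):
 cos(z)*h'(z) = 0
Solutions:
 h(z) = C1


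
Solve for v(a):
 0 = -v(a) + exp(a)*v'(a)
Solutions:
 v(a) = C1*exp(-exp(-a))


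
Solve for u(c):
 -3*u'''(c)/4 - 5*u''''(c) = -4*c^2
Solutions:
 u(c) = C1 + C2*c + C3*c^2 + C4*exp(-3*c/20) + 4*c^5/45 - 80*c^4/27 + 6400*c^3/81


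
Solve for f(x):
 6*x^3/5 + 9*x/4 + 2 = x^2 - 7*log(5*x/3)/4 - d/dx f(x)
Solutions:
 f(x) = C1 - 3*x^4/10 + x^3/3 - 9*x^2/8 - 7*x*log(x)/4 - 7*x*log(5)/4 - x/4 + 7*x*log(3)/4


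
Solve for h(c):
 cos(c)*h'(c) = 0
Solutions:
 h(c) = C1


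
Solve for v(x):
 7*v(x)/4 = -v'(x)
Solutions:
 v(x) = C1*exp(-7*x/4)


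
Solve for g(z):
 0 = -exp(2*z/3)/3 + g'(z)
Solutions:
 g(z) = C1 + exp(2*z/3)/2


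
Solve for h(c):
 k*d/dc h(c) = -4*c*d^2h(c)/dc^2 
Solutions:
 h(c) = C1 + c^(1 - re(k)/4)*(C2*sin(log(c)*Abs(im(k))/4) + C3*cos(log(c)*im(k)/4))


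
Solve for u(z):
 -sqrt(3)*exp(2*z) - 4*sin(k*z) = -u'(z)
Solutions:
 u(z) = C1 + sqrt(3)*exp(2*z)/2 - 4*cos(k*z)/k


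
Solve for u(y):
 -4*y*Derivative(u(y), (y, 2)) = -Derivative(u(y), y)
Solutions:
 u(y) = C1 + C2*y^(5/4)


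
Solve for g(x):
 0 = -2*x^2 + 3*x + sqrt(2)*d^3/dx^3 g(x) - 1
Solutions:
 g(x) = C1 + C2*x + C3*x^2 + sqrt(2)*x^5/60 - sqrt(2)*x^4/16 + sqrt(2)*x^3/12


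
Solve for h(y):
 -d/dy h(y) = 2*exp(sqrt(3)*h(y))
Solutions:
 h(y) = sqrt(3)*(2*log(1/(C1 + 2*y)) - log(3))/6


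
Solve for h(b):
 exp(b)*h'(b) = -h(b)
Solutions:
 h(b) = C1*exp(exp(-b))


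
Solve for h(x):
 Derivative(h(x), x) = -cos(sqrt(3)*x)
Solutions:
 h(x) = C1 - sqrt(3)*sin(sqrt(3)*x)/3


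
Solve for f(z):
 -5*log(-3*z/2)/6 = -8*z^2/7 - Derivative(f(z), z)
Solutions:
 f(z) = C1 - 8*z^3/21 + 5*z*log(-z)/6 + 5*z*(-1 - log(2) + log(3))/6


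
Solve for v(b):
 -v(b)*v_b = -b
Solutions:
 v(b) = -sqrt(C1 + b^2)
 v(b) = sqrt(C1 + b^2)


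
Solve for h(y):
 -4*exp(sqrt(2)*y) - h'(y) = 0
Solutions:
 h(y) = C1 - 2*sqrt(2)*exp(sqrt(2)*y)


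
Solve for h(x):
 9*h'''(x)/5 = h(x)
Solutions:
 h(x) = C3*exp(15^(1/3)*x/3) + (C1*sin(3^(5/6)*5^(1/3)*x/6) + C2*cos(3^(5/6)*5^(1/3)*x/6))*exp(-15^(1/3)*x/6)


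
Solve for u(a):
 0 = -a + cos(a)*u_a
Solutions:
 u(a) = C1 + Integral(a/cos(a), a)


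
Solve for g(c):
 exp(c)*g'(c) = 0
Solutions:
 g(c) = C1


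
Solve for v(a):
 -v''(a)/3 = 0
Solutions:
 v(a) = C1 + C2*a


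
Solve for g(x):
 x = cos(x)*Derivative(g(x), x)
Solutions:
 g(x) = C1 + Integral(x/cos(x), x)


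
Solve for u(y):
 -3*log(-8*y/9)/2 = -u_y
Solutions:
 u(y) = C1 + 3*y*log(-y)/2 + y*(-3*log(3) - 3/2 + 9*log(2)/2)


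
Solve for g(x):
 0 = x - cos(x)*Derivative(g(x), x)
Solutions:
 g(x) = C1 + Integral(x/cos(x), x)


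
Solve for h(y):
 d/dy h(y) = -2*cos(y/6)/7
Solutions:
 h(y) = C1 - 12*sin(y/6)/7


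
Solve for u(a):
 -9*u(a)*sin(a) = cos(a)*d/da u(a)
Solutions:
 u(a) = C1*cos(a)^9


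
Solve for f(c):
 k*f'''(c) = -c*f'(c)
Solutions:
 f(c) = C1 + Integral(C2*airyai(c*(-1/k)^(1/3)) + C3*airybi(c*(-1/k)^(1/3)), c)


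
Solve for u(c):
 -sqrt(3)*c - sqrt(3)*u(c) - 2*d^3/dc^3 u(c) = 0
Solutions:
 u(c) = C3*exp(-2^(2/3)*3^(1/6)*c/2) - c + (C1*sin(6^(2/3)*c/4) + C2*cos(6^(2/3)*c/4))*exp(2^(2/3)*3^(1/6)*c/4)


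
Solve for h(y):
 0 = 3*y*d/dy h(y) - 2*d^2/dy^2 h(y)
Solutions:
 h(y) = C1 + C2*erfi(sqrt(3)*y/2)


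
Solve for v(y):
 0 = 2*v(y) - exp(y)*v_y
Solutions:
 v(y) = C1*exp(-2*exp(-y))


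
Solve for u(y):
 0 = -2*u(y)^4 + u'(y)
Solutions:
 u(y) = (-1/(C1 + 6*y))^(1/3)
 u(y) = (-1/(C1 + 2*y))^(1/3)*(-3^(2/3) - 3*3^(1/6)*I)/6
 u(y) = (-1/(C1 + 2*y))^(1/3)*(-3^(2/3) + 3*3^(1/6)*I)/6


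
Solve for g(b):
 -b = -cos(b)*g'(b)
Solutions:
 g(b) = C1 + Integral(b/cos(b), b)


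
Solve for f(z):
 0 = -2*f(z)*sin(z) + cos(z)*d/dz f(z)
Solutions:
 f(z) = C1/cos(z)^2


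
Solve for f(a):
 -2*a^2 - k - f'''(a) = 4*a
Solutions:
 f(a) = C1 + C2*a + C3*a^2 - a^5/30 - a^4/6 - a^3*k/6


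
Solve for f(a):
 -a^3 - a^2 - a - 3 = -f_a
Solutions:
 f(a) = C1 + a^4/4 + a^3/3 + a^2/2 + 3*a


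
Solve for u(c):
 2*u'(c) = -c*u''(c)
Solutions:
 u(c) = C1 + C2/c


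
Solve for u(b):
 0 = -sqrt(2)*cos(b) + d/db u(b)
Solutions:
 u(b) = C1 + sqrt(2)*sin(b)


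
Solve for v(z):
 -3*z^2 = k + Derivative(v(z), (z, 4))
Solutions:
 v(z) = C1 + C2*z + C3*z^2 + C4*z^3 - k*z^4/24 - z^6/120


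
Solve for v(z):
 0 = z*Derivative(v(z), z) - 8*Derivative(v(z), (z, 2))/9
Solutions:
 v(z) = C1 + C2*erfi(3*z/4)


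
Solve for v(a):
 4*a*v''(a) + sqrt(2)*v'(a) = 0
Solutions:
 v(a) = C1 + C2*a^(1 - sqrt(2)/4)


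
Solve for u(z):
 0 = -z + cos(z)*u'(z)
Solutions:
 u(z) = C1 + Integral(z/cos(z), z)


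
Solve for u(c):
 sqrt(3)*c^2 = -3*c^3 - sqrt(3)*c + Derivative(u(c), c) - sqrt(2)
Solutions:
 u(c) = C1 + 3*c^4/4 + sqrt(3)*c^3/3 + sqrt(3)*c^2/2 + sqrt(2)*c


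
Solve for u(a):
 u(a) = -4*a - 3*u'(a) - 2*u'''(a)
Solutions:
 u(a) = C1*exp(-2^(1/3)*a*(-(1 + sqrt(3))^(1/3) + 2^(1/3)/(1 + sqrt(3))^(1/3))/4)*sin(2^(1/3)*sqrt(3)*a*(2^(1/3)/(1 + sqrt(3))^(1/3) + (1 + sqrt(3))^(1/3))/4) + C2*exp(-2^(1/3)*a*(-(1 + sqrt(3))^(1/3) + 2^(1/3)/(1 + sqrt(3))^(1/3))/4)*cos(2^(1/3)*sqrt(3)*a*(2^(1/3)/(1 + sqrt(3))^(1/3) + (1 + sqrt(3))^(1/3))/4) + C3*exp(2^(1/3)*a*(-(1 + sqrt(3))^(1/3) + 2^(1/3)/(1 + sqrt(3))^(1/3))/2) - 4*a + 12


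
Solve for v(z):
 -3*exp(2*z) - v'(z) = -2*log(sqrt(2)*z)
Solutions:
 v(z) = C1 + 2*z*log(z) + z*(-2 + log(2)) - 3*exp(2*z)/2


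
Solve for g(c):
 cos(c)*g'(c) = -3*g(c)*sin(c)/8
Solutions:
 g(c) = C1*cos(c)^(3/8)


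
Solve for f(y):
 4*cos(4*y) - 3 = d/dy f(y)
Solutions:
 f(y) = C1 - 3*y + sin(4*y)


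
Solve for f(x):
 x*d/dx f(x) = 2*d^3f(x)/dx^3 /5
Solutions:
 f(x) = C1 + Integral(C2*airyai(2^(2/3)*5^(1/3)*x/2) + C3*airybi(2^(2/3)*5^(1/3)*x/2), x)


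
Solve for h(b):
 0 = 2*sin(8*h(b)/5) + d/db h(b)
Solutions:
 2*b + 5*log(cos(8*h(b)/5) - 1)/16 - 5*log(cos(8*h(b)/5) + 1)/16 = C1


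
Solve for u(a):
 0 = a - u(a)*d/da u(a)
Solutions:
 u(a) = -sqrt(C1 + a^2)
 u(a) = sqrt(C1 + a^2)


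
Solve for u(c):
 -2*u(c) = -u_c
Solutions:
 u(c) = C1*exp(2*c)


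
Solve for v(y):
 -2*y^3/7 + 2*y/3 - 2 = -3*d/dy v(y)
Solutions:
 v(y) = C1 + y^4/42 - y^2/9 + 2*y/3


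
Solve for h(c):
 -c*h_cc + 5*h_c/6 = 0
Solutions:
 h(c) = C1 + C2*c^(11/6)


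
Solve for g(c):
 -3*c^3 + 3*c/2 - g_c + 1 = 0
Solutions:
 g(c) = C1 - 3*c^4/4 + 3*c^2/4 + c


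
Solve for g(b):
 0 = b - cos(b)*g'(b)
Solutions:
 g(b) = C1 + Integral(b/cos(b), b)


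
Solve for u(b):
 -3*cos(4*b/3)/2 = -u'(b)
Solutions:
 u(b) = C1 + 9*sin(4*b/3)/8


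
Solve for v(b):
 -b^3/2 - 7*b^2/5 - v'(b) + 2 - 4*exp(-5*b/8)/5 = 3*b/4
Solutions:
 v(b) = C1 - b^4/8 - 7*b^3/15 - 3*b^2/8 + 2*b + 32*exp(-5*b/8)/25


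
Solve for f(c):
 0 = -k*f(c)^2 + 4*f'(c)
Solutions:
 f(c) = -4/(C1 + c*k)


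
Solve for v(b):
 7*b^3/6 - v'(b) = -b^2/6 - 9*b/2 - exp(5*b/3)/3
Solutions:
 v(b) = C1 + 7*b^4/24 + b^3/18 + 9*b^2/4 + exp(5*b/3)/5


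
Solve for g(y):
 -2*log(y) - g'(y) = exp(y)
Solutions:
 g(y) = C1 - 2*y*log(y) + 2*y - exp(y)


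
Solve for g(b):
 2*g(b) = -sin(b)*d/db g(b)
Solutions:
 g(b) = C1*(cos(b) + 1)/(cos(b) - 1)


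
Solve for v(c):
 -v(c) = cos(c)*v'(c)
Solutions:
 v(c) = C1*sqrt(sin(c) - 1)/sqrt(sin(c) + 1)


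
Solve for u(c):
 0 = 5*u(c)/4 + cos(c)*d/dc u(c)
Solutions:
 u(c) = C1*(sin(c) - 1)^(5/8)/(sin(c) + 1)^(5/8)


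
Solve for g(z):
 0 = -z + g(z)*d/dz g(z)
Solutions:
 g(z) = -sqrt(C1 + z^2)
 g(z) = sqrt(C1 + z^2)


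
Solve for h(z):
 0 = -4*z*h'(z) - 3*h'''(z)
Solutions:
 h(z) = C1 + Integral(C2*airyai(-6^(2/3)*z/3) + C3*airybi(-6^(2/3)*z/3), z)


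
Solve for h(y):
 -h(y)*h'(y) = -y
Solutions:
 h(y) = -sqrt(C1 + y^2)
 h(y) = sqrt(C1 + y^2)


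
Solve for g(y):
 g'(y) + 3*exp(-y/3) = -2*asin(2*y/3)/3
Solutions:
 g(y) = C1 - 2*y*asin(2*y/3)/3 - sqrt(9 - 4*y^2)/3 + 9*exp(-y/3)


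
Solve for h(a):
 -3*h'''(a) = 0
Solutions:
 h(a) = C1 + C2*a + C3*a^2


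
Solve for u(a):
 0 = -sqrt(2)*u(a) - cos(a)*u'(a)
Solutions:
 u(a) = C1*(sin(a) - 1)^(sqrt(2)/2)/(sin(a) + 1)^(sqrt(2)/2)


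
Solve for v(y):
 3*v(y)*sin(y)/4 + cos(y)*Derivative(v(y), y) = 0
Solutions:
 v(y) = C1*cos(y)^(3/4)


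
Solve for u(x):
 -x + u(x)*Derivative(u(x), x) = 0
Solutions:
 u(x) = -sqrt(C1 + x^2)
 u(x) = sqrt(C1 + x^2)


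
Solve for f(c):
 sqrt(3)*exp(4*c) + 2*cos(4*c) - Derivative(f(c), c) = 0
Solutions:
 f(c) = C1 + sqrt(3)*exp(4*c)/4 + sin(4*c)/2


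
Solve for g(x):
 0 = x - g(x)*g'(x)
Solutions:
 g(x) = -sqrt(C1 + x^2)
 g(x) = sqrt(C1 + x^2)


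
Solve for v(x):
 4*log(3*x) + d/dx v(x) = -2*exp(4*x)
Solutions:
 v(x) = C1 - 4*x*log(x) + 4*x*(1 - log(3)) - exp(4*x)/2


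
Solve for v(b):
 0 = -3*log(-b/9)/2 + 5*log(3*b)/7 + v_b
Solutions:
 v(b) = C1 + 11*b*log(b)/14 + b*(-52*log(3) - 11 + 21*I*pi)/14


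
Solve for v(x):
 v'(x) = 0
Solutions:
 v(x) = C1


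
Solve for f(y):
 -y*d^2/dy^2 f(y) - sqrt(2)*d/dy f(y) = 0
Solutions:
 f(y) = C1 + C2*y^(1 - sqrt(2))


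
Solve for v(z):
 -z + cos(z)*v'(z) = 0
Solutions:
 v(z) = C1 + Integral(z/cos(z), z)


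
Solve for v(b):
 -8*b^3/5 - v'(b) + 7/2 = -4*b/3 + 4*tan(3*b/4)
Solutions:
 v(b) = C1 - 2*b^4/5 + 2*b^2/3 + 7*b/2 + 16*log(cos(3*b/4))/3


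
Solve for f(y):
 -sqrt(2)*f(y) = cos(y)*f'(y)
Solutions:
 f(y) = C1*(sin(y) - 1)^(sqrt(2)/2)/(sin(y) + 1)^(sqrt(2)/2)


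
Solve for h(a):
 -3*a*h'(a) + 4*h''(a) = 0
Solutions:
 h(a) = C1 + C2*erfi(sqrt(6)*a/4)


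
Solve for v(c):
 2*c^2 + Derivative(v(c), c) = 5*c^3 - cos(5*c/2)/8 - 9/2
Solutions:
 v(c) = C1 + 5*c^4/4 - 2*c^3/3 - 9*c/2 - sin(5*c/2)/20


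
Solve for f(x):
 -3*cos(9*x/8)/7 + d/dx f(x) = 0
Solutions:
 f(x) = C1 + 8*sin(9*x/8)/21


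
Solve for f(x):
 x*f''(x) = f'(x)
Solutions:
 f(x) = C1 + C2*x^2


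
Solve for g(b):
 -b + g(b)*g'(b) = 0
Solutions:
 g(b) = -sqrt(C1 + b^2)
 g(b) = sqrt(C1 + b^2)


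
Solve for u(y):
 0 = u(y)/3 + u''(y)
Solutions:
 u(y) = C1*sin(sqrt(3)*y/3) + C2*cos(sqrt(3)*y/3)


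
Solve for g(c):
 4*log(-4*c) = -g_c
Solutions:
 g(c) = C1 - 4*c*log(-c) + 4*c*(1 - 2*log(2))


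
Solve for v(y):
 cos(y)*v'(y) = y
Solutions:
 v(y) = C1 + Integral(y/cos(y), y)


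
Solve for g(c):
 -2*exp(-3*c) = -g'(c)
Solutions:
 g(c) = C1 - 2*exp(-3*c)/3


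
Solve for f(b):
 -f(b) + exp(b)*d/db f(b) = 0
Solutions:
 f(b) = C1*exp(-exp(-b))


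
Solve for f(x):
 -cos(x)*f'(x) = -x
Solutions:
 f(x) = C1 + Integral(x/cos(x), x)


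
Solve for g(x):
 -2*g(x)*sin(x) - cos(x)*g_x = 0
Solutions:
 g(x) = C1*cos(x)^2


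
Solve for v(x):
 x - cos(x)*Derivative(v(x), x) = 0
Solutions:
 v(x) = C1 + Integral(x/cos(x), x)


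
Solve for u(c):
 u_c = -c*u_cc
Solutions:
 u(c) = C1 + C2*log(c)


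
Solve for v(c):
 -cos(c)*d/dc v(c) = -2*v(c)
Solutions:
 v(c) = C1*(sin(c) + 1)/(sin(c) - 1)


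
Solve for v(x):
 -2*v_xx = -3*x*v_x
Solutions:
 v(x) = C1 + C2*erfi(sqrt(3)*x/2)


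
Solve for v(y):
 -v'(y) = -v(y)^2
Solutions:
 v(y) = -1/(C1 + y)


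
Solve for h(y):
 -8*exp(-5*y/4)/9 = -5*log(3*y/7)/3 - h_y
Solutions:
 h(y) = C1 - 5*y*log(y)/3 + 5*y*(-log(3) + 1 + log(7))/3 - 32*exp(-5*y/4)/45


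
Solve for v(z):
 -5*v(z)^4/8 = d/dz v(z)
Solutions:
 v(z) = (-3^(2/3)/3 - 3^(1/6)*I)*(1/(C1 + 5*z))^(1/3)
 v(z) = (-3^(2/3)/3 + 3^(1/6)*I)*(1/(C1 + 5*z))^(1/3)
 v(z) = 2*(1/(C1 + 15*z))^(1/3)


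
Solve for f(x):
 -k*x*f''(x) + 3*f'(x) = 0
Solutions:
 f(x) = C1 + x^(((re(k) + 3)*re(k) + im(k)^2)/(re(k)^2 + im(k)^2))*(C2*sin(3*log(x)*Abs(im(k))/(re(k)^2 + im(k)^2)) + C3*cos(3*log(x)*im(k)/(re(k)^2 + im(k)^2)))


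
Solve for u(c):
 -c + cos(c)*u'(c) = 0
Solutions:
 u(c) = C1 + Integral(c/cos(c), c)


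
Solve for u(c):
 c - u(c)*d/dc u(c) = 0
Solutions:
 u(c) = -sqrt(C1 + c^2)
 u(c) = sqrt(C1 + c^2)


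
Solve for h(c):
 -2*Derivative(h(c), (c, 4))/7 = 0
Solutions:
 h(c) = C1 + C2*c + C3*c^2 + C4*c^3


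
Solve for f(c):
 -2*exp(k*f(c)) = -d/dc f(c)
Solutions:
 f(c) = Piecewise((log(-1/(C1*k + 2*c*k))/k, Ne(k, 0)), (nan, True))
 f(c) = Piecewise((C1 + 2*c, Eq(k, 0)), (nan, True))


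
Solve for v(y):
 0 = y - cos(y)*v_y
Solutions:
 v(y) = C1 + Integral(y/cos(y), y)


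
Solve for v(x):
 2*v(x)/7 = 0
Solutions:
 v(x) = 0


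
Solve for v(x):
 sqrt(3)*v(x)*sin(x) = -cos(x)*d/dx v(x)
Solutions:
 v(x) = C1*cos(x)^(sqrt(3))


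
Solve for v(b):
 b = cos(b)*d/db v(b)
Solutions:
 v(b) = C1 + Integral(b/cos(b), b)


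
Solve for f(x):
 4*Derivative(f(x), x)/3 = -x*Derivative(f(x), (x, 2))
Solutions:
 f(x) = C1 + C2/x^(1/3)


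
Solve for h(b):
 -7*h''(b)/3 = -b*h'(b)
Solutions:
 h(b) = C1 + C2*erfi(sqrt(42)*b/14)


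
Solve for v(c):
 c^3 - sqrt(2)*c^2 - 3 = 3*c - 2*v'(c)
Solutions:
 v(c) = C1 - c^4/8 + sqrt(2)*c^3/6 + 3*c^2/4 + 3*c/2


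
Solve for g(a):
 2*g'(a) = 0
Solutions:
 g(a) = C1


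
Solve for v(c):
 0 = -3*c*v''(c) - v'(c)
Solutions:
 v(c) = C1 + C2*c^(2/3)


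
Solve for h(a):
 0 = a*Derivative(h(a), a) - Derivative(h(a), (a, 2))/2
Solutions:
 h(a) = C1 + C2*erfi(a)


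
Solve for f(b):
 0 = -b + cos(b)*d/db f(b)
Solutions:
 f(b) = C1 + Integral(b/cos(b), b)


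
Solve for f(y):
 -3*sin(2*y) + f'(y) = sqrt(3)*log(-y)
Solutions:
 f(y) = C1 + sqrt(3)*y*(log(-y) - 1) - 3*cos(2*y)/2


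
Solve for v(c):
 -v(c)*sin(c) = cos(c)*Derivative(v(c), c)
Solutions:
 v(c) = C1*cos(c)


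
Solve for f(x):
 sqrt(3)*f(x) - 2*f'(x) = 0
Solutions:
 f(x) = C1*exp(sqrt(3)*x/2)


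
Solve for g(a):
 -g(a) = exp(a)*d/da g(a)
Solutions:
 g(a) = C1*exp(exp(-a))


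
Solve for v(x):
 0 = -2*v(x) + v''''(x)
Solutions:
 v(x) = C1*exp(-2^(1/4)*x) + C2*exp(2^(1/4)*x) + C3*sin(2^(1/4)*x) + C4*cos(2^(1/4)*x)


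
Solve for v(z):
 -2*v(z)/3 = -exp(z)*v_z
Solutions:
 v(z) = C1*exp(-2*exp(-z)/3)


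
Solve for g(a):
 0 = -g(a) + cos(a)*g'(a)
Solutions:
 g(a) = C1*sqrt(sin(a) + 1)/sqrt(sin(a) - 1)


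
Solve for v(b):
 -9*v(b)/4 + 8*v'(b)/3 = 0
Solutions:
 v(b) = C1*exp(27*b/32)


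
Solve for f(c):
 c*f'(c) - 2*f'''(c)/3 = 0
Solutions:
 f(c) = C1 + Integral(C2*airyai(2^(2/3)*3^(1/3)*c/2) + C3*airybi(2^(2/3)*3^(1/3)*c/2), c)


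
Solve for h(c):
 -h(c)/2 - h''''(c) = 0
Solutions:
 h(c) = (C1*sin(2^(1/4)*c/2) + C2*cos(2^(1/4)*c/2))*exp(-2^(1/4)*c/2) + (C3*sin(2^(1/4)*c/2) + C4*cos(2^(1/4)*c/2))*exp(2^(1/4)*c/2)


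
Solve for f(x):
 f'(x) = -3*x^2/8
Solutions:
 f(x) = C1 - x^3/8


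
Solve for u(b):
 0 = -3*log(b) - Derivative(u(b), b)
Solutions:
 u(b) = C1 - 3*b*log(b) + 3*b


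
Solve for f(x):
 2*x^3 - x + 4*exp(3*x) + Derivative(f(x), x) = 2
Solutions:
 f(x) = C1 - x^4/2 + x^2/2 + 2*x - 4*exp(3*x)/3


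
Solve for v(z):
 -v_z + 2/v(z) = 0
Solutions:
 v(z) = -sqrt(C1 + 4*z)
 v(z) = sqrt(C1 + 4*z)


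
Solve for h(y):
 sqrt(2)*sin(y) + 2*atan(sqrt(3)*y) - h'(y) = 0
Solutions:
 h(y) = C1 + 2*y*atan(sqrt(3)*y) - sqrt(3)*log(3*y^2 + 1)/3 - sqrt(2)*cos(y)
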